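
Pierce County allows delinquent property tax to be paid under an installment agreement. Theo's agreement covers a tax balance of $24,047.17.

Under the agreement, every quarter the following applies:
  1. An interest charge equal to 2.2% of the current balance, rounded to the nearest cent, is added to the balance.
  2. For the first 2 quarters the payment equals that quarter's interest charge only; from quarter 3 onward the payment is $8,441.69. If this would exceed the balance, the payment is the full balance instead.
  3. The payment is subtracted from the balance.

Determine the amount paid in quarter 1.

Quarter 1: $24,047.17 +$529.04 interest = $24,576.21; pay $529.04 → $24,047.17

$529.04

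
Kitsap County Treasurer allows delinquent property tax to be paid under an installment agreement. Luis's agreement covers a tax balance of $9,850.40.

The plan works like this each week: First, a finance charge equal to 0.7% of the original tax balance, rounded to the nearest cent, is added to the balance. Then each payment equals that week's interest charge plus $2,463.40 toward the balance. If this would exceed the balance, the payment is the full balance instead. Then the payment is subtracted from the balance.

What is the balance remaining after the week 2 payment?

Week 1: $9,850.40 +$68.95 interest = $9,919.35; pay $2,532.35 → $7,387.00
Week 2: $7,387.00 +$68.95 interest = $7,455.95; pay $2,532.35 → $4,923.60

$4,923.60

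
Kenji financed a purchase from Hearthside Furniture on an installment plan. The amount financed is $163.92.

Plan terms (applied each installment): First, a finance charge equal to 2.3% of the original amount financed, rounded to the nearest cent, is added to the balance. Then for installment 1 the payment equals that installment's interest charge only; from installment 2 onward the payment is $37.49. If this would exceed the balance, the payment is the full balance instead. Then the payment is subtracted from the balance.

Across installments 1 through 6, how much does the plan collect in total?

$186.54

Installment 1: opening $163.92; interest $3.77 → $167.69; payment $3.77; balance $163.92
Installment 2: opening $163.92; interest $3.77 → $167.69; payment $37.49; balance $130.20
Installment 3: opening $130.20; interest $3.77 → $133.97; payment $37.49; balance $96.48
Installment 4: opening $96.48; interest $3.77 → $100.25; payment $37.49; balance $62.76
Installment 5: opening $62.76; interest $3.77 → $66.53; payment $37.49; balance $29.04
Installment 6: opening $29.04; interest $3.77 → $32.81; payment $32.81; balance $0.00
Total paid: $186.54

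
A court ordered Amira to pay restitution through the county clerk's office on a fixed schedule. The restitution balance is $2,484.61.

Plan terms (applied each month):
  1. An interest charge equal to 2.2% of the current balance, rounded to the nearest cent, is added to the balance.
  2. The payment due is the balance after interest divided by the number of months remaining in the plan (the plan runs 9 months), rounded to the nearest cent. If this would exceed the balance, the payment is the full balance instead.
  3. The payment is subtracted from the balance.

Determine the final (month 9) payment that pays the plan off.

Month 1: opening $2,484.61; interest $54.66 → $2,539.27; payment $282.14; balance $2,257.13
Month 2: opening $2,257.13; interest $49.66 → $2,306.79; payment $288.35; balance $2,018.44
Month 3: opening $2,018.44; interest $44.41 → $2,062.85; payment $294.69; balance $1,768.16
Month 4: opening $1,768.16; interest $38.90 → $1,807.06; payment $301.18; balance $1,505.88
Month 5: opening $1,505.88; interest $33.13 → $1,539.01; payment $307.80; balance $1,231.21
Month 6: opening $1,231.21; interest $27.09 → $1,258.30; payment $314.58; balance $943.72
Month 7: opening $943.72; interest $20.76 → $964.48; payment $321.49; balance $642.99
Month 8: opening $642.99; interest $14.15 → $657.14; payment $328.57; balance $328.57
Month 9: opening $328.57; interest $7.23 → $335.80; payment $335.80; balance $0.00

$335.80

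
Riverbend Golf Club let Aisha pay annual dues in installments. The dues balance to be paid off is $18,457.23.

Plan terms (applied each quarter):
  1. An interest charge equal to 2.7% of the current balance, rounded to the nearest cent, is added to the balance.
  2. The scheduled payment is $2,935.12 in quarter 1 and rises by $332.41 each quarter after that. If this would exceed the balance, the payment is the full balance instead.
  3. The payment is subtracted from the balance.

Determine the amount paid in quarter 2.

Quarter 1: $18,457.23 +$498.35 interest = $18,955.58; pay $2,935.12 → $16,020.46
Quarter 2: $16,020.46 +$432.55 interest = $16,453.01; pay $3,267.53 → $13,185.48

$3,267.53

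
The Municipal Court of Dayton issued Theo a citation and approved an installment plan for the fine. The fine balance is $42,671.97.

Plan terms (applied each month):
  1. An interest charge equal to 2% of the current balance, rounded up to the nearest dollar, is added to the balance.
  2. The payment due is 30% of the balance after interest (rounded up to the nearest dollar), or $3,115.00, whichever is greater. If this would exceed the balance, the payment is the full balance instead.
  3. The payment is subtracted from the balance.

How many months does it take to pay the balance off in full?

# | Opening | Interest | Payment | End bal
1 | $42,671.97 | $854.00 | $13,058.00 | $30,467.97
2 | $30,467.97 | $610.00 | $9,324.00 | $21,753.97
3 | $21,753.97 | $436.00 | $6,657.00 | $15,532.97
4 | $15,532.97 | $311.00 | $4,754.00 | $11,089.97
5 | $11,089.97 | $222.00 | $3,394.00 | $7,917.97
6 | $7,917.97 | $159.00 | $3,115.00 | $4,961.97
7 | $4,961.97 | $100.00 | $3,115.00 | $1,946.97
8 | $1,946.97 | $39.00 | $1,985.97 | $0.00
Balance reaches $0.00 in month 8.

8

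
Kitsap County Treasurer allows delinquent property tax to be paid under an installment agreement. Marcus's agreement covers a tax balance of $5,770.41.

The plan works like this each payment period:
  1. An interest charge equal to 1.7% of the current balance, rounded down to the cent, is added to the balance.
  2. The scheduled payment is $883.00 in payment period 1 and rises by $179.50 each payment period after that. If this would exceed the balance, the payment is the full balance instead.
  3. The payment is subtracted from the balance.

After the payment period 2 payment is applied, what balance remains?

$4,007.75

Payment period 1: opening $5,770.41; interest $98.09 → $5,868.50; payment $883.00; balance $4,985.50
Payment period 2: opening $4,985.50; interest $84.75 → $5,070.25; payment $1,062.50; balance $4,007.75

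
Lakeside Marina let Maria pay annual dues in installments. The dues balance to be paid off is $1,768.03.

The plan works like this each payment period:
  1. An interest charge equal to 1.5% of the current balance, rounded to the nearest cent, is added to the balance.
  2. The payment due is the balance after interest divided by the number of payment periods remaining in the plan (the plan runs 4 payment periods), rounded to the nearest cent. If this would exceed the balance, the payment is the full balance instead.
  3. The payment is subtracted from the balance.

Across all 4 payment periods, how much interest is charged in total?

Payment period 1: $1,768.03 +$26.52 interest = $1,794.55; pay $448.64 → $1,345.91
Payment period 2: $1,345.91 +$20.19 interest = $1,366.10; pay $455.37 → $910.73
Payment period 3: $910.73 +$13.66 interest = $924.39; pay $462.20 → $462.19
Payment period 4: $462.19 +$6.93 interest = $469.12; pay $469.12 → $0.00
Total interest: $26.52 + $20.19 + $13.66 + $6.93 = $67.30

$67.30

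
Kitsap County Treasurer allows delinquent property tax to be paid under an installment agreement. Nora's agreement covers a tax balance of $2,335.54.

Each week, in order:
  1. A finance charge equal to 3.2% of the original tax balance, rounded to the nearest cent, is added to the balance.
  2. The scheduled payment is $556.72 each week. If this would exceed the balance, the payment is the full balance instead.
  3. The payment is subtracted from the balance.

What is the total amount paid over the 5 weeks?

Week 1: $2,335.54 +$74.74 interest = $2,410.28; pay $556.72 → $1,853.56
Week 2: $1,853.56 +$74.74 interest = $1,928.30; pay $556.72 → $1,371.58
Week 3: $1,371.58 +$74.74 interest = $1,446.32; pay $556.72 → $889.60
Week 4: $889.60 +$74.74 interest = $964.34; pay $556.72 → $407.62
Week 5: $407.62 +$74.74 interest = $482.36; pay $482.36 → $0.00
Total paid: $2,709.24

$2,709.24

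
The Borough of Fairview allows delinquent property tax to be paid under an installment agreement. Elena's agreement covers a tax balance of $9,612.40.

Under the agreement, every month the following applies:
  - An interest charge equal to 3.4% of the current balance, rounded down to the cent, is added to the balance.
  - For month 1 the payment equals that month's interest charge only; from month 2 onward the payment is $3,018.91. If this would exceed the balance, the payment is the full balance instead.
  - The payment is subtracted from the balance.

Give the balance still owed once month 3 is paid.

Month 1: $9,612.40 +$326.82 interest = $9,939.22; pay $326.82 → $9,612.40
Month 2: $9,612.40 +$326.82 interest = $9,939.22; pay $3,018.91 → $6,920.31
Month 3: $6,920.31 +$235.29 interest = $7,155.60; pay $3,018.91 → $4,136.69

$4,136.69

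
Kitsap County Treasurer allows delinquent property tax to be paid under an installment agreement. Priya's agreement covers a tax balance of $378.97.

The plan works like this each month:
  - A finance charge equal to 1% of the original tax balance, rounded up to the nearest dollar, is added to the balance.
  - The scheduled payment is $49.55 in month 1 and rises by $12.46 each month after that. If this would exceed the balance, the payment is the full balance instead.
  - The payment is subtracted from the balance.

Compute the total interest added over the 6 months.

$24.00

Month 1: $378.97 +$4.00 interest = $382.97; pay $49.55 → $333.42
Month 2: $333.42 +$4.00 interest = $337.42; pay $62.01 → $275.41
Month 3: $275.41 +$4.00 interest = $279.41; pay $74.47 → $204.94
Month 4: $204.94 +$4.00 interest = $208.94; pay $86.93 → $122.01
Month 5: $122.01 +$4.00 interest = $126.01; pay $99.39 → $26.62
Month 6: $26.62 +$4.00 interest = $30.62; pay $30.62 → $0.00
Total interest: $4.00 + $4.00 + $4.00 + $4.00 + $4.00 + $4.00 = $24.00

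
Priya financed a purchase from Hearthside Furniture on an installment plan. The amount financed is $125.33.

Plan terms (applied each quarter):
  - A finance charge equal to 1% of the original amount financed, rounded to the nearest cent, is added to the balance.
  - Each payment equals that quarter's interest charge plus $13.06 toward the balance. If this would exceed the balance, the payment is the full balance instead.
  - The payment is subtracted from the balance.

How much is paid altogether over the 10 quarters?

Quarter 1: $125.33 +$1.25 interest = $126.58; pay $14.31 → $112.27
Quarter 2: $112.27 +$1.25 interest = $113.52; pay $14.31 → $99.21
Quarter 3: $99.21 +$1.25 interest = $100.46; pay $14.31 → $86.15
Quarter 4: $86.15 +$1.25 interest = $87.40; pay $14.31 → $73.09
Quarter 5: $73.09 +$1.25 interest = $74.34; pay $14.31 → $60.03
Quarter 6: $60.03 +$1.25 interest = $61.28; pay $14.31 → $46.97
Quarter 7: $46.97 +$1.25 interest = $48.22; pay $14.31 → $33.91
Quarter 8: $33.91 +$1.25 interest = $35.16; pay $14.31 → $20.85
Quarter 9: $20.85 +$1.25 interest = $22.10; pay $14.31 → $7.79
Quarter 10: $7.79 +$1.25 interest = $9.04; pay $9.04 → $0.00
Total paid: $137.83

$137.83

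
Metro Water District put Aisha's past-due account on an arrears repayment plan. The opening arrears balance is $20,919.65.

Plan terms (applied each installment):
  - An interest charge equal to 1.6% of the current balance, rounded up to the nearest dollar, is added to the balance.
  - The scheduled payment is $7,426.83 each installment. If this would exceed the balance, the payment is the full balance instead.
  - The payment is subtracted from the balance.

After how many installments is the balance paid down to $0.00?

Installment 1: $20,919.65 +$335.00 interest = $21,254.65; pay $7,426.83 → $13,827.82
Installment 2: $13,827.82 +$222.00 interest = $14,049.82; pay $7,426.83 → $6,622.99
Installment 3: $6,622.99 +$106.00 interest = $6,728.99; pay $6,728.99 → $0.00
Balance reaches $0.00 in installment 3.

3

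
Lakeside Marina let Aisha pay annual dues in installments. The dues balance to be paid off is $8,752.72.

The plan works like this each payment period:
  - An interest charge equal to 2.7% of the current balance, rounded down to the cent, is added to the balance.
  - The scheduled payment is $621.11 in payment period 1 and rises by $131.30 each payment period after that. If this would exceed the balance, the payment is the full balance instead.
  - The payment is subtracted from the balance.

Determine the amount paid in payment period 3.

Payment period 1: opening $8,752.72; interest $236.32 → $8,989.04; payment $621.11; balance $8,367.93
Payment period 2: opening $8,367.93; interest $225.93 → $8,593.86; payment $752.41; balance $7,841.45
Payment period 3: opening $7,841.45; interest $211.71 → $8,053.16; payment $883.71; balance $7,169.45

$883.71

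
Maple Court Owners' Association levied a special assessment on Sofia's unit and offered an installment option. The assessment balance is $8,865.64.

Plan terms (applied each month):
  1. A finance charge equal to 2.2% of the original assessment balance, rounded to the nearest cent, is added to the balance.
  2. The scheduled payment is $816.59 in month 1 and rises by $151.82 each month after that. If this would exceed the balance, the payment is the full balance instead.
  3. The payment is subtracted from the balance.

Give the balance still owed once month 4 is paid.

$5,468.52

Month 1: opening $8,865.64; interest $195.04 → $9,060.68; payment $816.59; balance $8,244.09
Month 2: opening $8,244.09; interest $195.04 → $8,439.13; payment $968.41; balance $7,470.72
Month 3: opening $7,470.72; interest $195.04 → $7,665.76; payment $1,120.23; balance $6,545.53
Month 4: opening $6,545.53; interest $195.04 → $6,740.57; payment $1,272.05; balance $5,468.52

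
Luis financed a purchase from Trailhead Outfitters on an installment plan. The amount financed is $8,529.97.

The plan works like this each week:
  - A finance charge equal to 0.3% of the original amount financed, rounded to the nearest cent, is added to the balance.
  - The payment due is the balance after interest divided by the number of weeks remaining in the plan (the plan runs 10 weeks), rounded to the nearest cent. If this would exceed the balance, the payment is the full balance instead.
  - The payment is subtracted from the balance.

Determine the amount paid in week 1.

Week 1: $8,529.97 +$25.59 interest = $8,555.56; pay $855.56 → $7,700.00

$855.56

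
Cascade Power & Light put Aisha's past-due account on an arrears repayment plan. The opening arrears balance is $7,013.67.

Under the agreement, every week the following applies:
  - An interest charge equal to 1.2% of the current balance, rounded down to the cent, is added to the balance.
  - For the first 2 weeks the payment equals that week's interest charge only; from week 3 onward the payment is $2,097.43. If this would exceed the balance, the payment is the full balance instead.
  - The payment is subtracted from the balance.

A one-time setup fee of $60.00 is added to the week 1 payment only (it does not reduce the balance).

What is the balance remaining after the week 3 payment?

$5,000.40

Week 1: opening $7,013.67; interest $84.16 → $7,097.83; payment $84.16 (+ $60.00 fee); balance $7,013.67
Week 2: opening $7,013.67; interest $84.16 → $7,097.83; payment $84.16; balance $7,013.67
Week 3: opening $7,013.67; interest $84.16 → $7,097.83; payment $2,097.43; balance $5,000.40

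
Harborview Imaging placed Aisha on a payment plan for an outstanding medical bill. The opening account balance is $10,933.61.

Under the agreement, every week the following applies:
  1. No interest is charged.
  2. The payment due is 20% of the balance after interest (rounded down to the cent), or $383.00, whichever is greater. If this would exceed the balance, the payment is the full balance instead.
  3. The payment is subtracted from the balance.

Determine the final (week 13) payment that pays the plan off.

Week 1: opening $10,933.61; payment $2,186.72; balance $8,746.89
Week 2: opening $8,746.89; payment $1,749.37; balance $6,997.52
Week 3: opening $6,997.52; payment $1,399.50; balance $5,598.02
Week 4: opening $5,598.02; payment $1,119.60; balance $4,478.42
Week 5: opening $4,478.42; payment $895.68; balance $3,582.74
Week 6: opening $3,582.74; payment $716.54; balance $2,866.20
Week 7: opening $2,866.20; payment $573.24; balance $2,292.96
Week 8: opening $2,292.96; payment $458.59; balance $1,834.37
Week 9: opening $1,834.37; payment $383.00; balance $1,451.37
Week 10: opening $1,451.37; payment $383.00; balance $1,068.37
Week 11: opening $1,068.37; payment $383.00; balance $685.37
Week 12: opening $685.37; payment $383.00; balance $302.37
Week 13: opening $302.37; payment $302.37; balance $0.00

$302.37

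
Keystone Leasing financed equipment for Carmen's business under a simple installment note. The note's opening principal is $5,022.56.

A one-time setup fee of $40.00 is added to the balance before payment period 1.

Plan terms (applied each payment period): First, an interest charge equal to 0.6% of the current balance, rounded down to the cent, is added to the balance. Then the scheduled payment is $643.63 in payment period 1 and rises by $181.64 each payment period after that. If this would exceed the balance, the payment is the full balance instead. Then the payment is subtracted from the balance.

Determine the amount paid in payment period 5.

# | Opening | Interest | Payment | End bal
1 | $5,062.56 | $30.37 | $643.63 | $4,449.30
2 | $4,449.30 | $26.69 | $825.27 | $3,650.72
3 | $3,650.72 | $21.90 | $1,006.91 | $2,665.71
4 | $2,665.71 | $15.99 | $1,188.55 | $1,493.15
5 | $1,493.15 | $8.95 | $1,370.19 | $131.91

$1,370.19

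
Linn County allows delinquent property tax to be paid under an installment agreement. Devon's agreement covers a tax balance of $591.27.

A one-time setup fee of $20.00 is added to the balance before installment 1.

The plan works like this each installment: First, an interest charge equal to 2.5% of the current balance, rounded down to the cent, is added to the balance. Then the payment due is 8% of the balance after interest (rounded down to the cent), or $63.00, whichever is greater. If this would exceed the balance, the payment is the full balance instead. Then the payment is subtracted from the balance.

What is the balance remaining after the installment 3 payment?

$464.49

Installment 1: opening $611.27; interest $15.28 → $626.55; payment $63.00; balance $563.55
Installment 2: opening $563.55; interest $14.08 → $577.63; payment $63.00; balance $514.63
Installment 3: opening $514.63; interest $12.86 → $527.49; payment $63.00; balance $464.49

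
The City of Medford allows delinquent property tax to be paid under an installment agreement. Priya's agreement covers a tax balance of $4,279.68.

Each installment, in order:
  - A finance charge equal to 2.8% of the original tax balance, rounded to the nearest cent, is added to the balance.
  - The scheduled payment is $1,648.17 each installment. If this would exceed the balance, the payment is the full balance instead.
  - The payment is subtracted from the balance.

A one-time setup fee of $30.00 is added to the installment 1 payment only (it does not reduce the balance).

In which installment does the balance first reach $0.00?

3

# | Opening | Interest | Payment | Fee | End bal
1 | $4,279.68 | $119.83 | $1,648.17 | $30.00 | $2,751.34
2 | $2,751.34 | $119.83 | $1,648.17 | — | $1,223.00
3 | $1,223.00 | $119.83 | $1,342.83 | — | $0.00
Balance reaches $0.00 in installment 3.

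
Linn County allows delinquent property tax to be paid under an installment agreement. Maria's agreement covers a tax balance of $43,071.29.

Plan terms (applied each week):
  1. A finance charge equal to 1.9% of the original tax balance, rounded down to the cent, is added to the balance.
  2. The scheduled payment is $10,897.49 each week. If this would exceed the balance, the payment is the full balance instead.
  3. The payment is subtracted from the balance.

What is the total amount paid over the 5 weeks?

$47,163.04

Week 1: opening $43,071.29; interest $818.35 → $43,889.64; payment $10,897.49; balance $32,992.15
Week 2: opening $32,992.15; interest $818.35 → $33,810.50; payment $10,897.49; balance $22,913.01
Week 3: opening $22,913.01; interest $818.35 → $23,731.36; payment $10,897.49; balance $12,833.87
Week 4: opening $12,833.87; interest $818.35 → $13,652.22; payment $10,897.49; balance $2,754.73
Week 5: opening $2,754.73; interest $818.35 → $3,573.08; payment $3,573.08; balance $0.00
Total paid: $47,163.04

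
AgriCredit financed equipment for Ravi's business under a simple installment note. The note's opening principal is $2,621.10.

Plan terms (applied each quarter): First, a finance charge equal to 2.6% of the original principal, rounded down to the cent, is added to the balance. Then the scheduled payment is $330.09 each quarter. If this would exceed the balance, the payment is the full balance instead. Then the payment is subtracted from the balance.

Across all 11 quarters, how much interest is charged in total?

$749.54

Quarter 1: $2,621.10 +$68.14 interest = $2,689.24; pay $330.09 → $2,359.15
Quarter 2: $2,359.15 +$68.14 interest = $2,427.29; pay $330.09 → $2,097.20
Quarter 3: $2,097.20 +$68.14 interest = $2,165.34; pay $330.09 → $1,835.25
Quarter 4: $1,835.25 +$68.14 interest = $1,903.39; pay $330.09 → $1,573.30
Quarter 5: $1,573.30 +$68.14 interest = $1,641.44; pay $330.09 → $1,311.35
Quarter 6: $1,311.35 +$68.14 interest = $1,379.49; pay $330.09 → $1,049.40
Quarter 7: $1,049.40 +$68.14 interest = $1,117.54; pay $330.09 → $787.45
Quarter 8: $787.45 +$68.14 interest = $855.59; pay $330.09 → $525.50
Quarter 9: $525.50 +$68.14 interest = $593.64; pay $330.09 → $263.55
Quarter 10: $263.55 +$68.14 interest = $331.69; pay $330.09 → $1.60
Quarter 11: $1.60 +$68.14 interest = $69.74; pay $69.74 → $0.00
Total interest: $68.14 + $68.14 + $68.14 + $68.14 + $68.14 + $68.14 + $68.14 + $68.14 + $68.14 + $68.14 + $68.14 = $749.54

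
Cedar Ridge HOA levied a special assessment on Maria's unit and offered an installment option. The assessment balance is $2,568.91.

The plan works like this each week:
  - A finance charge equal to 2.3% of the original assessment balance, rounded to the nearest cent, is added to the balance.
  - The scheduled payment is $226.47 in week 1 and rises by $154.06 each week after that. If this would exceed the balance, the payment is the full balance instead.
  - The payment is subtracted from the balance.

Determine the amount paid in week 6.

$250.44

Week 1: $2,568.91 +$59.08 interest = $2,627.99; pay $226.47 → $2,401.52
Week 2: $2,401.52 +$59.08 interest = $2,460.60; pay $380.53 → $2,080.07
Week 3: $2,080.07 +$59.08 interest = $2,139.15; pay $534.59 → $1,604.56
Week 4: $1,604.56 +$59.08 interest = $1,663.64; pay $688.65 → $974.99
Week 5: $974.99 +$59.08 interest = $1,034.07; pay $842.71 → $191.36
Week 6: $191.36 +$59.08 interest = $250.44; pay $250.44 → $0.00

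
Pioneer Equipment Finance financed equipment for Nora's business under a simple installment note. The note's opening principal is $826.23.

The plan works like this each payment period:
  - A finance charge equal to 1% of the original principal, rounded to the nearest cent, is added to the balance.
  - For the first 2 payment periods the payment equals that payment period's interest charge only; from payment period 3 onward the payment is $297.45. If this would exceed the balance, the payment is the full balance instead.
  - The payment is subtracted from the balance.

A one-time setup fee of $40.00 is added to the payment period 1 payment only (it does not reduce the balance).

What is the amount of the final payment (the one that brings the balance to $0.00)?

# | Opening | Interest | Payment | Fee | End bal
1 | $826.23 | $8.26 | $8.26 | $40.00 | $826.23
2 | $826.23 | $8.26 | $8.26 | — | $826.23
3 | $826.23 | $8.26 | $297.45 | — | $537.04
4 | $537.04 | $8.26 | $297.45 | — | $247.85
5 | $247.85 | $8.26 | $256.11 | — | $0.00

$256.11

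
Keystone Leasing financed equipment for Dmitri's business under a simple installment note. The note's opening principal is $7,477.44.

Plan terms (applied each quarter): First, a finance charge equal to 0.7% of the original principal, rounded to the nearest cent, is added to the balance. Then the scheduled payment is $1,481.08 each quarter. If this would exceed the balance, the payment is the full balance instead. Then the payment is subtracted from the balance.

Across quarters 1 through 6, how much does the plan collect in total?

$7,791.48

Quarter 1: $7,477.44 +$52.34 interest = $7,529.78; pay $1,481.08 → $6,048.70
Quarter 2: $6,048.70 +$52.34 interest = $6,101.04; pay $1,481.08 → $4,619.96
Quarter 3: $4,619.96 +$52.34 interest = $4,672.30; pay $1,481.08 → $3,191.22
Quarter 4: $3,191.22 +$52.34 interest = $3,243.56; pay $1,481.08 → $1,762.48
Quarter 5: $1,762.48 +$52.34 interest = $1,814.82; pay $1,481.08 → $333.74
Quarter 6: $333.74 +$52.34 interest = $386.08; pay $386.08 → $0.00
Total paid: $7,791.48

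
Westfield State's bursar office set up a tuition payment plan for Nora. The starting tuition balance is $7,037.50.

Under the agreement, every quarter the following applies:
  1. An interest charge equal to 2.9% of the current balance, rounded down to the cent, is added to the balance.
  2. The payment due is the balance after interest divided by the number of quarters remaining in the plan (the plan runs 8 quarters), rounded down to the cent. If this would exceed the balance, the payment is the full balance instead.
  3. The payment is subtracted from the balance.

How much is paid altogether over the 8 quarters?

$8,020.78

# | Opening | Interest | Payment | End bal
1 | $7,037.50 | $204.08 | $905.19 | $6,336.39
2 | $6,336.39 | $183.75 | $931.44 | $5,588.70
3 | $5,588.70 | $162.07 | $958.46 | $4,792.31
4 | $4,792.31 | $138.97 | $986.25 | $3,945.03
5 | $3,945.03 | $114.40 | $1,014.85 | $3,044.58
6 | $3,044.58 | $88.29 | $1,044.29 | $2,088.58
7 | $2,088.58 | $60.56 | $1,074.57 | $1,074.57
8 | $1,074.57 | $31.16 | $1,105.73 | $0.00
Total paid: $8,020.78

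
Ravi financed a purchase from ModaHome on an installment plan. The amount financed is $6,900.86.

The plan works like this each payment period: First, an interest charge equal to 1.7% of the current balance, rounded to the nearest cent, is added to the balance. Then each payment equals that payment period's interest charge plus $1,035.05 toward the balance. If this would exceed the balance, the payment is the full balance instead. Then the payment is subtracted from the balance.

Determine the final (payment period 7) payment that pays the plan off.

$702.30

# | Opening | Interest | Payment | End bal
1 | $6,900.86 | $117.31 | $1,152.36 | $5,865.81
2 | $5,865.81 | $99.72 | $1,134.77 | $4,830.76
3 | $4,830.76 | $82.12 | $1,117.17 | $3,795.71
4 | $3,795.71 | $64.53 | $1,099.58 | $2,760.66
5 | $2,760.66 | $46.93 | $1,081.98 | $1,725.61
6 | $1,725.61 | $29.34 | $1,064.39 | $690.56
7 | $690.56 | $11.74 | $702.30 | $0.00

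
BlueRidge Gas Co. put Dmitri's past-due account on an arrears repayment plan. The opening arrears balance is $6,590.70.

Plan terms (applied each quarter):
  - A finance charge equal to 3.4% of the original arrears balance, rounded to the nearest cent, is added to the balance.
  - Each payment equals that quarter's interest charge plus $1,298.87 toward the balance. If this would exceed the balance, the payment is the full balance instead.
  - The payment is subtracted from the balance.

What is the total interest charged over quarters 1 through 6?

$1,344.48

Quarter 1: $6,590.70 +$224.08 interest = $6,814.78; pay $1,522.95 → $5,291.83
Quarter 2: $5,291.83 +$224.08 interest = $5,515.91; pay $1,522.95 → $3,992.96
Quarter 3: $3,992.96 +$224.08 interest = $4,217.04; pay $1,522.95 → $2,694.09
Quarter 4: $2,694.09 +$224.08 interest = $2,918.17; pay $1,522.95 → $1,395.22
Quarter 5: $1,395.22 +$224.08 interest = $1,619.30; pay $1,522.95 → $96.35
Quarter 6: $96.35 +$224.08 interest = $320.43; pay $320.43 → $0.00
Total interest: $224.08 + $224.08 + $224.08 + $224.08 + $224.08 + $224.08 = $1,344.48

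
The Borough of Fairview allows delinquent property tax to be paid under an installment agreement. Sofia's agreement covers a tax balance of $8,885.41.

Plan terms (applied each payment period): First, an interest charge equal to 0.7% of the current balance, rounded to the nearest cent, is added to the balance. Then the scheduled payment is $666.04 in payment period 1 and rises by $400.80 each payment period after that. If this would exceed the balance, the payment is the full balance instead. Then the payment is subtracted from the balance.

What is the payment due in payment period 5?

$2,269.24

Payment period 1: $8,885.41 +$62.20 interest = $8,947.61; pay $666.04 → $8,281.57
Payment period 2: $8,281.57 +$57.97 interest = $8,339.54; pay $1,066.84 → $7,272.70
Payment period 3: $7,272.70 +$50.91 interest = $7,323.61; pay $1,467.64 → $5,855.97
Payment period 4: $5,855.97 +$40.99 interest = $5,896.96; pay $1,868.44 → $4,028.52
Payment period 5: $4,028.52 +$28.20 interest = $4,056.72; pay $2,269.24 → $1,787.48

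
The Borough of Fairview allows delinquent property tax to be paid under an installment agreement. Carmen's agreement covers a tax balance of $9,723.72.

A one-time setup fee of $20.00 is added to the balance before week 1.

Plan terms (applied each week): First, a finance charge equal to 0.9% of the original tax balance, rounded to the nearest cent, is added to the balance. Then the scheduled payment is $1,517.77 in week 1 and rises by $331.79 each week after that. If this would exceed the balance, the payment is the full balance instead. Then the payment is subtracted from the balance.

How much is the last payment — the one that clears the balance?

$2,119.45

Week 1: $9,743.72 +$87.51 interest = $9,831.23; pay $1,517.77 → $8,313.46
Week 2: $8,313.46 +$87.51 interest = $8,400.97; pay $1,849.56 → $6,551.41
Week 3: $6,551.41 +$87.51 interest = $6,638.92; pay $2,181.35 → $4,457.57
Week 4: $4,457.57 +$87.51 interest = $4,545.08; pay $2,513.14 → $2,031.94
Week 5: $2,031.94 +$87.51 interest = $2,119.45; pay $2,119.45 → $0.00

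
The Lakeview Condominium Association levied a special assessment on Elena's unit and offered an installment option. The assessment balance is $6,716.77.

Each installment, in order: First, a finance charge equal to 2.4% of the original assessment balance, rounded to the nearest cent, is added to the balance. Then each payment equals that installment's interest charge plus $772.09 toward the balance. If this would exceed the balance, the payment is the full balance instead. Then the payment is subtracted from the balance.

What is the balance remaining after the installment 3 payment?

$4,400.50

Installment 1: opening $6,716.77; interest $161.20 → $6,877.97; payment $933.29; balance $5,944.68
Installment 2: opening $5,944.68; interest $161.20 → $6,105.88; payment $933.29; balance $5,172.59
Installment 3: opening $5,172.59; interest $161.20 → $5,333.79; payment $933.29; balance $4,400.50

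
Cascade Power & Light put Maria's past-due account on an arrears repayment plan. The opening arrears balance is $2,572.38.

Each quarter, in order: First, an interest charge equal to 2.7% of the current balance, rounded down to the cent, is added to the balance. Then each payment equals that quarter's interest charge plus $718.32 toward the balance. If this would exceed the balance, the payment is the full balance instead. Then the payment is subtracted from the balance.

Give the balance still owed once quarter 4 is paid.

$0.00

Quarter 1: $2,572.38 +$69.45 interest = $2,641.83; pay $787.77 → $1,854.06
Quarter 2: $1,854.06 +$50.05 interest = $1,904.11; pay $768.37 → $1,135.74
Quarter 3: $1,135.74 +$30.66 interest = $1,166.40; pay $748.98 → $417.42
Quarter 4: $417.42 +$11.27 interest = $428.69; pay $428.69 → $0.00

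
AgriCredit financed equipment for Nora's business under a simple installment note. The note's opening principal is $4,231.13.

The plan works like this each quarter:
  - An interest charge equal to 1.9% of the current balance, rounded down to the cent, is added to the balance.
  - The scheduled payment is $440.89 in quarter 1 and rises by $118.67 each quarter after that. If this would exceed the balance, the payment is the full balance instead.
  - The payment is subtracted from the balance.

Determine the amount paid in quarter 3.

Quarter 1: opening $4,231.13; interest $80.39 → $4,311.52; payment $440.89; balance $3,870.63
Quarter 2: opening $3,870.63; interest $73.54 → $3,944.17; payment $559.56; balance $3,384.61
Quarter 3: opening $3,384.61; interest $64.30 → $3,448.91; payment $678.23; balance $2,770.68

$678.23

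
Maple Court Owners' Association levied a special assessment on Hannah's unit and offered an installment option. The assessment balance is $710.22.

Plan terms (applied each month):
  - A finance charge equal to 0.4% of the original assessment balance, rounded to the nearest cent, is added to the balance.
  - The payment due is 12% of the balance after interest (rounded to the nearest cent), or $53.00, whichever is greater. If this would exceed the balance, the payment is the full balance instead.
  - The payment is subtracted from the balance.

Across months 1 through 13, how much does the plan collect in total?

$747.14

Month 1: opening $710.22; interest $2.84 → $713.06; payment $85.57; balance $627.49
Month 2: opening $627.49; interest $2.84 → $630.33; payment $75.64; balance $554.69
Month 3: opening $554.69; interest $2.84 → $557.53; payment $66.90; balance $490.63
Month 4: opening $490.63; interest $2.84 → $493.47; payment $59.22; balance $434.25
Month 5: opening $434.25; interest $2.84 → $437.09; payment $53.00; balance $384.09
Month 6: opening $384.09; interest $2.84 → $386.93; payment $53.00; balance $333.93
Month 7: opening $333.93; interest $2.84 → $336.77; payment $53.00; balance $283.77
Month 8: opening $283.77; interest $2.84 → $286.61; payment $53.00; balance $233.61
Month 9: opening $233.61; interest $2.84 → $236.45; payment $53.00; balance $183.45
Month 10: opening $183.45; interest $2.84 → $186.29; payment $53.00; balance $133.29
Month 11: opening $133.29; interest $2.84 → $136.13; payment $53.00; balance $83.13
Month 12: opening $83.13; interest $2.84 → $85.97; payment $53.00; balance $32.97
Month 13: opening $32.97; interest $2.84 → $35.81; payment $35.81; balance $0.00
Total paid: $747.14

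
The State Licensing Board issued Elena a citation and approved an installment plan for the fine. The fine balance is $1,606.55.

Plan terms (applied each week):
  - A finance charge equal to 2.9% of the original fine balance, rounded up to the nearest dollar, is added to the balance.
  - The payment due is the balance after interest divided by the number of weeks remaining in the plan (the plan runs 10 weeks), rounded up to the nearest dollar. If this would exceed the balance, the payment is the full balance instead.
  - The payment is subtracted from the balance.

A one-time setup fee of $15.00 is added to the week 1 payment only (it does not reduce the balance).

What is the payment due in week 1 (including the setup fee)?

# | Opening | Interest | Payment | Fee | End bal
1 | $1,606.55 | $47.00 | $166.00 | $15.00 | $1,487.55

$181.00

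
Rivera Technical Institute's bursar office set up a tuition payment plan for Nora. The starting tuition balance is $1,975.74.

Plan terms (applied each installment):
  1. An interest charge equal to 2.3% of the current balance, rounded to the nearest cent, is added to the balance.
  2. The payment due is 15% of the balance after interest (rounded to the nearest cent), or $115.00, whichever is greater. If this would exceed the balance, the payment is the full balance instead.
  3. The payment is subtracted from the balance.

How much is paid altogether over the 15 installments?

Installment 1: opening $1,975.74; interest $45.44 → $2,021.18; payment $303.18; balance $1,718.00
Installment 2: opening $1,718.00; interest $39.51 → $1,757.51; payment $263.63; balance $1,493.88
Installment 3: opening $1,493.88; interest $34.36 → $1,528.24; payment $229.24; balance $1,299.00
Installment 4: opening $1,299.00; interest $29.88 → $1,328.88; payment $199.33; balance $1,129.55
Installment 5: opening $1,129.55; interest $25.98 → $1,155.53; payment $173.33; balance $982.20
Installment 6: opening $982.20; interest $22.59 → $1,004.79; payment $150.72; balance $854.07
Installment 7: opening $854.07; interest $19.64 → $873.71; payment $131.06; balance $742.65
Installment 8: opening $742.65; interest $17.08 → $759.73; payment $115.00; balance $644.73
Installment 9: opening $644.73; interest $14.83 → $659.56; payment $115.00; balance $544.56
Installment 10: opening $544.56; interest $12.52 → $557.08; payment $115.00; balance $442.08
Installment 11: opening $442.08; interest $10.17 → $452.25; payment $115.00; balance $337.25
Installment 12: opening $337.25; interest $7.76 → $345.01; payment $115.00; balance $230.01
Installment 13: opening $230.01; interest $5.29 → $235.30; payment $115.00; balance $120.30
Installment 14: opening $120.30; interest $2.77 → $123.07; payment $115.00; balance $8.07
Installment 15: opening $8.07; interest $0.19 → $8.26; payment $8.26; balance $0.00
Total paid: $2,263.75

$2,263.75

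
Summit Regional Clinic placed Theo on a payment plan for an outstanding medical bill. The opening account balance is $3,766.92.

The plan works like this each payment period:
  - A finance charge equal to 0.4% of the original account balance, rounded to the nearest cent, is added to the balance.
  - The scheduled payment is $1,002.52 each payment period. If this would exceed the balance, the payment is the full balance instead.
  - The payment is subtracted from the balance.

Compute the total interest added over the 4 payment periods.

Payment period 1: $3,766.92 +$15.07 interest = $3,781.99; pay $1,002.52 → $2,779.47
Payment period 2: $2,779.47 +$15.07 interest = $2,794.54; pay $1,002.52 → $1,792.02
Payment period 3: $1,792.02 +$15.07 interest = $1,807.09; pay $1,002.52 → $804.57
Payment period 4: $804.57 +$15.07 interest = $819.64; pay $819.64 → $0.00
Total interest: $15.07 + $15.07 + $15.07 + $15.07 = $60.28

$60.28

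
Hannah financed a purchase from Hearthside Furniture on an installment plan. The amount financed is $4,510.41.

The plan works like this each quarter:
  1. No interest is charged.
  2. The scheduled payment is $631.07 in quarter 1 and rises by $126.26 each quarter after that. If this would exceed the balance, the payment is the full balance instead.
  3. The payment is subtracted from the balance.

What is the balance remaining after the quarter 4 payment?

$1,228.57

Quarter 1: $4,510.41 − $631.07 → $3,879.34
Quarter 2: $3,879.34 − $757.33 → $3,122.01
Quarter 3: $3,122.01 − $883.59 → $2,238.42
Quarter 4: $2,238.42 − $1,009.85 → $1,228.57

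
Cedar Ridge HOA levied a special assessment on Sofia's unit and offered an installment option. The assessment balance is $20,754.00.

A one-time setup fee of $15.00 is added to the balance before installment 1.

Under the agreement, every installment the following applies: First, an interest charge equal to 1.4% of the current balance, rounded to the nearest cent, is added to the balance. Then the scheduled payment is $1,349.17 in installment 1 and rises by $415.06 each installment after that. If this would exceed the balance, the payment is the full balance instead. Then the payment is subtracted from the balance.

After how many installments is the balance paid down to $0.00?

8

Installment 1: opening $20,769.00; interest $290.77 → $21,059.77; payment $1,349.17; balance $19,710.60
Installment 2: opening $19,710.60; interest $275.95 → $19,986.55; payment $1,764.23; balance $18,222.32
Installment 3: opening $18,222.32; interest $255.11 → $18,477.43; payment $2,179.29; balance $16,298.14
Installment 4: opening $16,298.14; interest $228.17 → $16,526.31; payment $2,594.35; balance $13,931.96
Installment 5: opening $13,931.96; interest $195.05 → $14,127.01; payment $3,009.41; balance $11,117.60
Installment 6: opening $11,117.60; interest $155.65 → $11,273.25; payment $3,424.47; balance $7,848.78
Installment 7: opening $7,848.78; interest $109.88 → $7,958.66; payment $3,839.53; balance $4,119.13
Installment 8: opening $4,119.13; interest $57.67 → $4,176.80; payment $4,176.80; balance $0.00
Balance reaches $0.00 in installment 8.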